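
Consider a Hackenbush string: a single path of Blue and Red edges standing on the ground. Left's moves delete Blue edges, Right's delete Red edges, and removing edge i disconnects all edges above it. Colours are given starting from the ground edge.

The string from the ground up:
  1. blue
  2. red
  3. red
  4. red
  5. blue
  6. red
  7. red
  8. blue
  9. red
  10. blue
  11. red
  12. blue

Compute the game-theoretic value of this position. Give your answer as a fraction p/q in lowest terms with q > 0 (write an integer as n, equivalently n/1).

299/2048

g(b) = { 0 | ∅ } ⇒ 1
g(br) = { 0 | 1 } ⇒ 1/2
g(brr) = { 0 | 1/2,1 } ⇒ 1/4
g(brrr) = { 0 | 1/4,1/2,1 } ⇒ 1/8
g(brrrb) = { 0,1/8 | 1/4,1/2,1 } ⇒ 3/16
g(brrrbr) = { 0,1/8 | 3/16,1/4,1/2,1 } ⇒ 5/32
g(brrrbrr) = { 0,1/8 | 5/32,3/16,1/4,1/2,1 } ⇒ 9/64
g(brrrbrrb) = { 0,1/8,9/64 | 5/32,3/16,1/4,1/2,1 } ⇒ 19/128
g(brrrbrrbr) = { 0,1/8,9/64 | 19/128,5/32,3/16,1/4,1/2,1 } ⇒ 37/256
g(brrrbrrbrb) = { 0,1/8,9/64,37/256 | 19/128,5/32,3/16,1/4,1/2,1 } ⇒ 75/512
g(brrrbrrbrbr) = { 0,1/8,9/64,37/256 | 75/512,19/128,5/32,3/16,1/4,1/2,1 } ⇒ 149/1024
g(brrrbrrbrbrb) = { 0,1/8,9/64,37/256,149/1024 | 75/512,19/128,5/32,3/16,1/4,1/2,1 } ⇒ 299/2048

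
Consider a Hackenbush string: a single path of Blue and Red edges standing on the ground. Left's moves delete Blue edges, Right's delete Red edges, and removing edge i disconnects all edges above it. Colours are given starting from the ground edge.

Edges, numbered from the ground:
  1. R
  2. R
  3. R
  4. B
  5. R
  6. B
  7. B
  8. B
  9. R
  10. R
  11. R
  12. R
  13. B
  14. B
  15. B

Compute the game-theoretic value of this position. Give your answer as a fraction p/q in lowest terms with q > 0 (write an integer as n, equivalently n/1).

Build g(s[:k]) for k = 1..15, string s = R R R B R B B B R R R R B B B.
1 of 15 · R · max L −∞ · min R 0 so -1
2 of 15 · RR · max L −∞ · min R -1 so -2
3 of 15 · RRR · max L −∞ · min R -2 so -3
4 of 15 · RRRB · max L -3 · min R -2 so -5/2
5 of 15 · RRRBR · max L -3 · min R -5/2 so -11/4
6 of 15 · RRRBRB · max L -11/4 · min R -5/2 so -21/8
7 of 15 · RRRBRBB · max L -21/8 · min R -5/2 so -41/16
8 of 15 · RRRBRBBB · max L -41/16 · min R -5/2 so -81/32
9 of 15 · RRRBRBBBR · max L -41/16 · min R -81/32 so -163/64
10 of 15 · RRRBRBBBRR · max L -41/16 · min R -163/64 so -327/128
11 of 15 · RRRBRBBBRRR · max L -41/16 · min R -327/128 so -655/256
12 of 15 · RRRBRBBBRRRR · max L -41/16 · min R -655/256 so -1311/512
13 of 15 · RRRBRBBBRRRRB · max L -1311/512 · min R -655/256 so -2621/1024
14 of 15 · RRRBRBBBRRRRBB · max L -2621/1024 · min R -655/256 so -5241/2048
15 of 15 · RRRBRBBBRRRRBBB · max L -5241/2048 · min R -655/256 so -10481/4096

-10481/4096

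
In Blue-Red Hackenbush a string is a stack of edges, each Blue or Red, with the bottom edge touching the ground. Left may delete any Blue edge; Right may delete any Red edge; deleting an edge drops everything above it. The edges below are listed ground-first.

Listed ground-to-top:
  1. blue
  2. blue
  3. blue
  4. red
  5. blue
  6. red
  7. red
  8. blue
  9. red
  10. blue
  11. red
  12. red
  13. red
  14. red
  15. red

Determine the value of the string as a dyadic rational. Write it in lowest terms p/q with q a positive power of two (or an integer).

10561/4096

Recurse on prefixes of the 15-edge string blue blue blue red blue red red blue red blue red red red red red:
step 1: add blue to get b; options L={ 0 } R={  } -> 1
step 2: add blue to get bb; options L={ 0,1 } R={  } -> 2
step 3: add blue to get bbb; options L={ 0,1,2 } R={  } -> 3
step 4: add red to get bbbr; options L={ 0,1,2 } R={ 3 } -> 5/2
step 5: add blue to get bbbrb; options L={ 0,1,2,5/2 } R={ 3 } -> 11/4
step 6: add red to get bbbrbr; options L={ 0,1,2,5/2 } R={ 11/4,3 } -> 21/8
step 7: add red to get bbbrbrr; options L={ 0,1,2,5/2 } R={ 21/8,11/4,3 } -> 41/16
step 8: add blue to get bbbrbrrb; options L={ 0,1,2,5/2,41/16 } R={ 21/8,11/4,3 } -> 83/32
step 9: add red to get bbbrbrrbr; options L={ 0,1,2,5/2,41/16 } R={ 83/32,21/8,11/4,3 } -> 165/64
step 10: add blue to get bbbrbrrbrb; options L={ 0,1,2,5/2,41/16,165/64 } R={ 83/32,21/8,11/4,3 } -> 331/128
step 11: add red to get bbbrbrrbrbr; options L={ 0,1,2,5/2,41/16,165/64 } R={ 331/128,83/32,21/8,11/4,3 } -> 661/256
step 12: add red to get bbbrbrrbrbrr; options L={ 0,1,2,5/2,41/16,165/64 } R={ 661/256,331/128,83/32,21/8,11/4,3 } -> 1321/512
step 13: add red to get bbbrbrrbrbrrr; options L={ 0,1,2,5/2,41/16,165/64 } R={ 1321/512,661/256,331/128,83/32,21/8,11/4,3 } -> 2641/1024
step 14: add red to get bbbrbrrbrbrrrr; options L={ 0,1,2,5/2,41/16,165/64 } R={ 2641/1024,1321/512,661/256,331/128,83/32,21/8,11/4,3 } -> 5281/2048
step 15: add red to get bbbrbrrbrbrrrrr; options L={ 0,1,2,5/2,41/16,165/64 } R={ 5281/2048,2641/1024,1321/512,661/256,331/128,83/32,21/8,11/4,3 } -> 10561/4096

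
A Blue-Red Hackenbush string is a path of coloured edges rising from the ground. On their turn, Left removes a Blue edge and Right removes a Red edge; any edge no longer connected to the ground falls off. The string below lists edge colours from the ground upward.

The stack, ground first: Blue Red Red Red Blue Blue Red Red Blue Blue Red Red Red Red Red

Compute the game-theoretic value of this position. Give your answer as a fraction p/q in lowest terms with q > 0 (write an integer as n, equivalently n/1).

3265/16384

Recurse on prefixes of the 15-edge string Blue Red Red Red Blue Blue Red Red Blue Blue Red Red Red Red Red:
edge 1 of 15 (Blue): { 0 |  } = 1
edge 2 of 15 (Red): { 0 | 1 } = 1/2
edge 3 of 15 (Red): { 0 | 1/2,1 } = 1/4
edge 4 of 15 (Red): { 0 | 1/4,1/2,1 } = 1/8
edge 5 of 15 (Blue): { 0,1/8 | 1/4,1/2,1 } = 3/16
edge 6 of 15 (Blue): { 0,1/8,3/16 | 1/4,1/2,1 } = 7/32
edge 7 of 15 (Red): { 0,1/8,3/16 | 7/32,1/4,1/2,1 } = 13/64
edge 8 of 15 (Red): { 0,1/8,3/16 | 13/64,7/32,1/4,1/2,1 } = 25/128
edge 9 of 15 (Blue): { 0,1/8,3/16,25/128 | 13/64,7/32,1/4,1/2,1 } = 51/256
edge 10 of 15 (Blue): { 0,1/8,3/16,25/128,51/256 | 13/64,7/32,1/4,1/2,1 } = 103/512
edge 11 of 15 (Red): { 0,1/8,3/16,25/128,51/256 | 103/512,13/64,7/32,1/4,1/2,1 } = 205/1024
edge 12 of 15 (Red): { 0,1/8,3/16,25/128,51/256 | 205/1024,103/512,13/64,7/32,1/4,1/2,1 } = 409/2048
edge 13 of 15 (Red): { 0,1/8,3/16,25/128,51/256 | 409/2048,205/1024,103/512,13/64,7/32,1/4,1/2,1 } = 817/4096
edge 14 of 15 (Red): { 0,1/8,3/16,25/128,51/256 | 817/4096,409/2048,205/1024,103/512,13/64,7/32,1/4,1/2,1 } = 1633/8192
edge 15 of 15 (Red): { 0,1/8,3/16,25/128,51/256 | 1633/8192,817/4096,409/2048,205/1024,103/512,13/64,7/32,1/4,1/2,1 } = 3265/16384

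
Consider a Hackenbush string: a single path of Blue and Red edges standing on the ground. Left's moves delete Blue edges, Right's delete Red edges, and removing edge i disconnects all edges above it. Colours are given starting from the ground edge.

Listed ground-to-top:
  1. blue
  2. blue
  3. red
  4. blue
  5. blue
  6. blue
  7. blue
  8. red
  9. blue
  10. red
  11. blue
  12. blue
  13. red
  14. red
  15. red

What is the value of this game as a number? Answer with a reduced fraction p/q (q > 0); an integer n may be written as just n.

16049/8192

Prefix values for blue blue red blue blue blue blue red blue red blue blue red red red via {L|R} + simplicity:
val(b) = { 0 | · } => 1
val(bb) = { 0; 1 | · } => 2
val(bbr) = { 0; 1 | 2 } => 3/2
val(bbrb) = { 0; 1; 3/2 | 2 } => 7/4
val(bbrbb) = { 0; 1; 3/2; 7/4 | 2 } => 15/8
val(bbrbbb) = { 0; 1; 3/2; 7/4; 15/8 | 2 } => 31/16
val(bbrbbbb) = { 0; 1; 3/2; 7/4; 15/8; 31/16 | 2 } => 63/32
val(bbrbbbbr) = { 0; 1; 3/2; 7/4; 15/8; 31/16 | 63/32; 2 } => 125/64
val(bbrbbbbrb) = { 0; 1; 3/2; 7/4; 15/8; 31/16; 125/64 | 63/32; 2 } => 251/128
val(bbrbbbbrbr) = { 0; 1; 3/2; 7/4; 15/8; 31/16; 125/64 | 251/128; 63/32; 2 } => 501/256
val(bbrbbbbrbrb) = { 0; 1; 3/2; 7/4; 15/8; 31/16; 125/64; 501/256 | 251/128; 63/32; 2 } => 1003/512
val(bbrbbbbrbrbb) = { 0; 1; 3/2; 7/4; 15/8; 31/16; 125/64; 501/256; 1003/512 | 251/128; 63/32; 2 } => 2007/1024
val(bbrbbbbrbrbbr) = { 0; 1; 3/2; 7/4; 15/8; 31/16; 125/64; 501/256; 1003/512 | 2007/1024; 251/128; 63/32; 2 } => 4013/2048
val(bbrbbbbrbrbbrr) = { 0; 1; 3/2; 7/4; 15/8; 31/16; 125/64; 501/256; 1003/512 | 4013/2048; 2007/1024; 251/128; 63/32; 2 } => 8025/4096
val(bbrbbbbrbrbbrrr) = { 0; 1; 3/2; 7/4; 15/8; 31/16; 125/64; 501/256; 1003/512 | 8025/4096; 4013/2048; 2007/1024; 251/128; 63/32; 2 } => 16049/8192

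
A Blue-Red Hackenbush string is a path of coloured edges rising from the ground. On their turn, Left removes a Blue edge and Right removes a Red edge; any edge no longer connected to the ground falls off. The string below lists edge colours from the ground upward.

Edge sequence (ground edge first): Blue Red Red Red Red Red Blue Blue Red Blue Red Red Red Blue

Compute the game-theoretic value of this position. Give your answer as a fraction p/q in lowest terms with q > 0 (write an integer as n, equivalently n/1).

419/8192

B: Left { 0 }, Right {  } gives simplest 1
BR: Left { 0 }, Right { 1 } gives simplest 1/2
BRR: Left { 0 }, Right { 1/2 1 } gives simplest 1/4
BRRR: Left { 0 }, Right { 1/4 1/2 1 } gives simplest 1/8
BRRRR: Left { 0 }, Right { 1/8 1/4 1/2 1 } gives simplest 1/16
BRRRRR: Left { 0 }, Right { 1/16 1/8 1/4 1/2 1 } gives simplest 1/32
BRRRRRB: Left { 0 1/32 }, Right { 1/16 1/8 1/4 1/2 1 } gives simplest 3/64
BRRRRRBB: Left { 0 1/32 3/64 }, Right { 1/16 1/8 1/4 1/2 1 } gives simplest 7/128
BRRRRRBBR: Left { 0 1/32 3/64 }, Right { 7/128 1/16 1/8 1/4 1/2 1 } gives simplest 13/256
BRRRRRBBRB: Left { 0 1/32 3/64 13/256 }, Right { 7/128 1/16 1/8 1/4 1/2 1 } gives simplest 27/512
BRRRRRBBRBR: Left { 0 1/32 3/64 13/256 }, Right { 27/512 7/128 1/16 1/8 1/4 1/2 1 } gives simplest 53/1024
BRRRRRBBRBRR: Left { 0 1/32 3/64 13/256 }, Right { 53/1024 27/512 7/128 1/16 1/8 1/4 1/2 1 } gives simplest 105/2048
BRRRRRBBRBRRR: Left { 0 1/32 3/64 13/256 }, Right { 105/2048 53/1024 27/512 7/128 1/16 1/8 1/4 1/2 1 } gives simplest 209/4096
BRRRRRBBRBRRRB: Left { 0 1/32 3/64 13/256 209/4096 }, Right { 105/2048 53/1024 27/512 7/128 1/16 1/8 1/4 1/2 1 } gives simplest 419/8192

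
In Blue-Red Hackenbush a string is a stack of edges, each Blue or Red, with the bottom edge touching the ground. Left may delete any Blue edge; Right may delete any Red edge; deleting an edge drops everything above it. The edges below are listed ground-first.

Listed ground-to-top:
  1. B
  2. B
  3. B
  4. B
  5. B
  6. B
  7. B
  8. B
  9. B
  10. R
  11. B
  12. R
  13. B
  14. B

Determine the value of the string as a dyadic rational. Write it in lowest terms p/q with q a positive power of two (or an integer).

edge 1 of 14 (B): { 0 | — } — 1
edge 2 of 14 (B): { 0, 1 | — } — 2
edge 3 of 14 (B): { 0, 1, 2 | — } — 3
edge 4 of 14 (B): { 0, 1, 2, 3 | — } — 4
edge 5 of 14 (B): { 0, 1, 2, 3, 4 | — } — 5
edge 6 of 14 (B): { 0, 1, 2, 3, 4, 5 | — } — 6
edge 7 of 14 (B): { 0, 1, 2, 3, 4, 5, 6 | — } — 7
edge 8 of 14 (B): { 0, 1, 2, 3, 4, 5, 6, 7 | — } — 8
edge 9 of 14 (B): { 0, 1, 2, 3, 4, 5, 6, 7, 8 | — } — 9
edge 10 of 14 (R): { 0, 1, 2, 3, 4, 5, 6, 7, 8 | 9 } — 17/2
edge 11 of 14 (B): { 0, 1, 2, 3, 4, 5, 6, 7, 8, 17/2 | 9 } — 35/4
edge 12 of 14 (R): { 0, 1, 2, 3, 4, 5, 6, 7, 8, 17/2 | 35/4, 9 } — 69/8
edge 13 of 14 (B): { 0, 1, 2, 3, 4, 5, 6, 7, 8, 17/2, 69/8 | 35/4, 9 } — 139/16
edge 14 of 14 (B): { 0, 1, 2, 3, 4, 5, 6, 7, 8, 17/2, 69/8, 139/16 | 35/4, 9 } — 279/32

279/32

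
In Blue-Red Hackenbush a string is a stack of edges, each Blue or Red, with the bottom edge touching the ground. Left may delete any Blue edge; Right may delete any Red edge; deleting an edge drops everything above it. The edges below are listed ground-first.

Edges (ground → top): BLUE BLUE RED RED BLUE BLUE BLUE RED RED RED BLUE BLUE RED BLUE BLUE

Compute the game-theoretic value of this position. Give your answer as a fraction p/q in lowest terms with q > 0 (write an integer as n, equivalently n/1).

1 of 15 · B · max L 0 · min R +∞ -> 1
2 of 15 · BB · max L 1 · min R +∞ -> 2
3 of 15 · BBR · max L 1 · min R 2 -> 3/2
4 of 15 · BBRR · max L 1 · min R 3/2 -> 5/4
5 of 15 · BBRRB · max L 5/4 · min R 3/2 -> 11/8
6 of 15 · BBRRBB · max L 11/8 · min R 3/2 -> 23/16
7 of 15 · BBRRBBB · max L 23/16 · min R 3/2 -> 47/32
8 of 15 · BBRRBBBR · max L 23/16 · min R 47/32 -> 93/64
9 of 15 · BBRRBBBRR · max L 23/16 · min R 93/64 -> 185/128
10 of 15 · BBRRBBBRRR · max L 23/16 · min R 185/128 -> 369/256
11 of 15 · BBRRBBBRRRB · max L 369/256 · min R 185/128 -> 739/512
12 of 15 · BBRRBBBRRRBB · max L 739/512 · min R 185/128 -> 1479/1024
13 of 15 · BBRRBBBRRRBBR · max L 739/512 · min R 1479/1024 -> 2957/2048
14 of 15 · BBRRBBBRRRBBRB · max L 2957/2048 · min R 1479/1024 -> 5915/4096
15 of 15 · BBRRBBBRRRBBRBB · max L 5915/4096 · min R 1479/1024 -> 11831/8192

11831/8192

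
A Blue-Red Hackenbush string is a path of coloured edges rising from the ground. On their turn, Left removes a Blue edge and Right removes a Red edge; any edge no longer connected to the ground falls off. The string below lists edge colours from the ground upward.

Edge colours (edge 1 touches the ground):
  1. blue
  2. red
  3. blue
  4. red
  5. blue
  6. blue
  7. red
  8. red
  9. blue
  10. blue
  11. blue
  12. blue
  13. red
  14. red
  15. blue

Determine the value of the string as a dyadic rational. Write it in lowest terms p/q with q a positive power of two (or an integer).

11507/16384

Recurse on prefixes of the 15-edge string blue red blue red blue blue red red blue blue blue blue red red blue:
edge 1 of 15 (blue): { 0 | — } → 1
edge 2 of 15 (red): { 0 | 1 } → 1/2
edge 3 of 15 (blue): { 0,1/2 | 1 } → 3/4
edge 4 of 15 (red): { 0,1/2 | 3/4,1 } → 5/8
edge 5 of 15 (blue): { 0,1/2,5/8 | 3/4,1 } → 11/16
edge 6 of 15 (blue): { 0,1/2,5/8,11/16 | 3/4,1 } → 23/32
edge 7 of 15 (red): { 0,1/2,5/8,11/16 | 23/32,3/4,1 } → 45/64
edge 8 of 15 (red): { 0,1/2,5/8,11/16 | 45/64,23/32,3/4,1 } → 89/128
edge 9 of 15 (blue): { 0,1/2,5/8,11/16,89/128 | 45/64,23/32,3/4,1 } → 179/256
edge 10 of 15 (blue): { 0,1/2,5/8,11/16,89/128,179/256 | 45/64,23/32,3/4,1 } → 359/512
edge 11 of 15 (blue): { 0,1/2,5/8,11/16,89/128,179/256,359/512 | 45/64,23/32,3/4,1 } → 719/1024
edge 12 of 15 (blue): { 0,1/2,5/8,11/16,89/128,179/256,359/512,719/1024 | 45/64,23/32,3/4,1 } → 1439/2048
edge 13 of 15 (red): { 0,1/2,5/8,11/16,89/128,179/256,359/512,719/1024 | 1439/2048,45/64,23/32,3/4,1 } → 2877/4096
edge 14 of 15 (red): { 0,1/2,5/8,11/16,89/128,179/256,359/512,719/1024 | 2877/4096,1439/2048,45/64,23/32,3/4,1 } → 5753/8192
edge 15 of 15 (blue): { 0,1/2,5/8,11/16,89/128,179/256,359/512,719/1024,5753/8192 | 2877/4096,1439/2048,45/64,23/32,3/4,1 } → 11507/16384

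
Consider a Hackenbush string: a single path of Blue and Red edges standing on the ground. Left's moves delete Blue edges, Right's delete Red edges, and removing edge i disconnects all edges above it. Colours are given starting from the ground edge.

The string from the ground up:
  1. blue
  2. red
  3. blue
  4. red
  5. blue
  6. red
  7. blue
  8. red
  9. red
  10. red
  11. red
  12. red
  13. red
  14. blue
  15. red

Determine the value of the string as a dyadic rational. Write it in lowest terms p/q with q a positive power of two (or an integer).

10757/16384

Build G(s[:k]) for k = 1..15, string s = blue red blue red blue red blue red red red red red red blue red.
1 of 15 · b · max L 0 · min R +∞ so 1
2 of 15 · br · max L 0 · min R 1 so 1/2
3 of 15 · brb · max L 1/2 · min R 1 so 3/4
4 of 15 · brbr · max L 1/2 · min R 3/4 so 5/8
5 of 15 · brbrb · max L 5/8 · min R 3/4 so 11/16
6 of 15 · brbrbr · max L 5/8 · min R 11/16 so 21/32
7 of 15 · brbrbrb · max L 21/32 · min R 11/16 so 43/64
8 of 15 · brbrbrbr · max L 21/32 · min R 43/64 so 85/128
9 of 15 · brbrbrbrr · max L 21/32 · min R 85/128 so 169/256
10 of 15 · brbrbrbrrr · max L 21/32 · min R 169/256 so 337/512
11 of 15 · brbrbrbrrrr · max L 21/32 · min R 337/512 so 673/1024
12 of 15 · brbrbrbrrrrr · max L 21/32 · min R 673/1024 so 1345/2048
13 of 15 · brbrbrbrrrrrr · max L 21/32 · min R 1345/2048 so 2689/4096
14 of 15 · brbrbrbrrrrrrb · max L 2689/4096 · min R 1345/2048 so 5379/8192
15 of 15 · brbrbrbrrrrrrbr · max L 2689/4096 · min R 5379/8192 so 10757/16384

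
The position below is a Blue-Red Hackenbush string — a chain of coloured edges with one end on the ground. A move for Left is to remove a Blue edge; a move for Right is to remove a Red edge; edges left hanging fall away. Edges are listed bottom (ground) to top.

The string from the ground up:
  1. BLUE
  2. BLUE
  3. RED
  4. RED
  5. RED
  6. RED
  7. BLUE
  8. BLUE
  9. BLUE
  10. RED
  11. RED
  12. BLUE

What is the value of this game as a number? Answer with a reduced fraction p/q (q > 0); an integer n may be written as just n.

1139/1024

Recurse on prefixes of the 12-edge string BLUE BLUE RED RED RED RED BLUE BLUE BLUE RED RED BLUE:
step 1: add BLUE to get B; options L={ 0 } R={ · } -> 1
step 2: add BLUE to get BB; options L={ 0; 1 } R={ · } -> 2
step 3: add RED to get BBR; options L={ 0; 1 } R={ 2 } -> 3/2
step 4: add RED to get BBRR; options L={ 0; 1 } R={ 3/2; 2 } -> 5/4
step 5: add RED to get BBRRR; options L={ 0; 1 } R={ 5/4; 3/2; 2 } -> 9/8
step 6: add RED to get BBRRRR; options L={ 0; 1 } R={ 9/8; 5/4; 3/2; 2 } -> 17/16
step 7: add BLUE to get BBRRRRB; options L={ 0; 1; 17/16 } R={ 9/8; 5/4; 3/2; 2 } -> 35/32
step 8: add BLUE to get BBRRRRBB; options L={ 0; 1; 17/16; 35/32 } R={ 9/8; 5/4; 3/2; 2 } -> 71/64
step 9: add BLUE to get BBRRRRBBB; options L={ 0; 1; 17/16; 35/32; 71/64 } R={ 9/8; 5/4; 3/2; 2 } -> 143/128
step 10: add RED to get BBRRRRBBBR; options L={ 0; 1; 17/16; 35/32; 71/64 } R={ 143/128; 9/8; 5/4; 3/2; 2 } -> 285/256
step 11: add RED to get BBRRRRBBBRR; options L={ 0; 1; 17/16; 35/32; 71/64 } R={ 285/256; 143/128; 9/8; 5/4; 3/2; 2 } -> 569/512
step 12: add BLUE to get BBRRRRBBBRRB; options L={ 0; 1; 17/16; 35/32; 71/64; 569/512 } R={ 285/256; 143/128; 9/8; 5/4; 3/2; 2 } -> 1139/1024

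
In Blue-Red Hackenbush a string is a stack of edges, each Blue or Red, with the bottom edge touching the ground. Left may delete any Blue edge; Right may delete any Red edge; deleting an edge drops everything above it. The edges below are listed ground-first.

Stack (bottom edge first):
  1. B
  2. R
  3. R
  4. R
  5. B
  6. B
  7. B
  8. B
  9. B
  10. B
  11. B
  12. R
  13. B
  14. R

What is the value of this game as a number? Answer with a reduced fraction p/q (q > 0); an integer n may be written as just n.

Recurse on prefixes of the 14-edge string B R R R B B B B B B B R B R:
step 1: add B to get B; options L={ 0 } R={ (no moves) } -> 1
step 2: add R to get BR; options L={ 0 } R={ 1 } -> 1/2
step 3: add R to get BRR; options L={ 0 } R={ 1/2,1 } -> 1/4
step 4: add R to get BRRR; options L={ 0 } R={ 1/4,1/2,1 } -> 1/8
step 5: add B to get BRRRB; options L={ 0,1/8 } R={ 1/4,1/2,1 } -> 3/16
step 6: add B to get BRRRBB; options L={ 0,1/8,3/16 } R={ 1/4,1/2,1 } -> 7/32
step 7: add B to get BRRRBBB; options L={ 0,1/8,3/16,7/32 } R={ 1/4,1/2,1 } -> 15/64
step 8: add B to get BRRRBBBB; options L={ 0,1/8,3/16,7/32,15/64 } R={ 1/4,1/2,1 } -> 31/128
step 9: add B to get BRRRBBBBB; options L={ 0,1/8,3/16,7/32,15/64,31/128 } R={ 1/4,1/2,1 } -> 63/256
step 10: add B to get BRRRBBBBBB; options L={ 0,1/8,3/16,7/32,15/64,31/128,63/256 } R={ 1/4,1/2,1 } -> 127/512
step 11: add B to get BRRRBBBBBBB; options L={ 0,1/8,3/16,7/32,15/64,31/128,63/256,127/512 } R={ 1/4,1/2,1 } -> 255/1024
step 12: add R to get BRRRBBBBBBBR; options L={ 0,1/8,3/16,7/32,15/64,31/128,63/256,127/512 } R={ 255/1024,1/4,1/2,1 } -> 509/2048
step 13: add B to get BRRRBBBBBBBRB; options L={ 0,1/8,3/16,7/32,15/64,31/128,63/256,127/512,509/2048 } R={ 255/1024,1/4,1/2,1 } -> 1019/4096
step 14: add R to get BRRRBBBBBBBRBR; options L={ 0,1/8,3/16,7/32,15/64,31/128,63/256,127/512,509/2048 } R={ 1019/4096,255/1024,1/4,1/2,1 } -> 2037/8192

2037/8192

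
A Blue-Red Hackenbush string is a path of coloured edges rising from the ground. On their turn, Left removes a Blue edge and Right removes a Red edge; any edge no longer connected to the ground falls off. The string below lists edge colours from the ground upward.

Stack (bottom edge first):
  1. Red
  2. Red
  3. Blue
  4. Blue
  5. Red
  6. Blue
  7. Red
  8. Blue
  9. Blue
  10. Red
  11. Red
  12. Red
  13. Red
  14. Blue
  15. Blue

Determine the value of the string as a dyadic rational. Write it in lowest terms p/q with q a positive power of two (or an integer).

Prefix values for Red Red Blue Blue Red Blue Red Blue Blue Red Red Red Red Blue Blue via {L|R} + simplicity:
step 1: add Red to get R; options L={ (no moves) } R={ 0 } — -1
step 2: add Red to get RR; options L={ (no moves) } R={ -1,0 } — -2
step 3: add Blue to get RRB; options L={ -2 } R={ -1,0 } — -3/2
step 4: add Blue to get RRBB; options L={ -2,-3/2 } R={ -1,0 } — -5/4
step 5: add Red to get RRBBR; options L={ -2,-3/2 } R={ -5/4,-1,0 } — -11/8
step 6: add Blue to get RRBBRB; options L={ -2,-3/2,-11/8 } R={ -5/4,-1,0 } — -21/16
step 7: add Red to get RRBBRBR; options L={ -2,-3/2,-11/8 } R={ -21/16,-5/4,-1,0 } — -43/32
step 8: add Blue to get RRBBRBRB; options L={ -2,-3/2,-11/8,-43/32 } R={ -21/16,-5/4,-1,0 } — -85/64
step 9: add Blue to get RRBBRBRBB; options L={ -2,-3/2,-11/8,-43/32,-85/64 } R={ -21/16,-5/4,-1,0 } — -169/128
step 10: add Red to get RRBBRBRBBR; options L={ -2,-3/2,-11/8,-43/32,-85/64 } R={ -169/128,-21/16,-5/4,-1,0 } — -339/256
step 11: add Red to get RRBBRBRBBRR; options L={ -2,-3/2,-11/8,-43/32,-85/64 } R={ -339/256,-169/128,-21/16,-5/4,-1,0 } — -679/512
step 12: add Red to get RRBBRBRBBRRR; options L={ -2,-3/2,-11/8,-43/32,-85/64 } R={ -679/512,-339/256,-169/128,-21/16,-5/4,-1,0 } — -1359/1024
step 13: add Red to get RRBBRBRBBRRRR; options L={ -2,-3/2,-11/8,-43/32,-85/64 } R={ -1359/1024,-679/512,-339/256,-169/128,-21/16,-5/4,-1,0 } — -2719/2048
step 14: add Blue to get RRBBRBRBBRRRRB; options L={ -2,-3/2,-11/8,-43/32,-85/64,-2719/2048 } R={ -1359/1024,-679/512,-339/256,-169/128,-21/16,-5/4,-1,0 } — -5437/4096
step 15: add Blue to get RRBBRBRBBRRRRBB; options L={ -2,-3/2,-11/8,-43/32,-85/64,-2719/2048,-5437/4096 } R={ -1359/1024,-679/512,-339/256,-169/128,-21/16,-5/4,-1,0 } — -10873/8192

-10873/8192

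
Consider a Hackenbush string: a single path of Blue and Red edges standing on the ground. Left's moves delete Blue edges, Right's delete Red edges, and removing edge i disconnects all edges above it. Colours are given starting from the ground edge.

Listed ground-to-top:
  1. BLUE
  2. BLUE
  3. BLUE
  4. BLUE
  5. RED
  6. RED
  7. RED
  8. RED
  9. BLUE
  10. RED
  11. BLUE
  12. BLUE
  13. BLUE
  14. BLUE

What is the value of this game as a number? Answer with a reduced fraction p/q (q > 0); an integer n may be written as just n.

3167/1024

Recurse on prefixes of the 14-edge string BLUE BLUE BLUE BLUE RED RED RED RED BLUE RED BLUE BLUE BLUE BLUE:
step 1: add BLUE to get B; options L={ 0 } R={ · } => 1
step 2: add BLUE to get BB; options L={ 0 1 } R={ · } => 2
step 3: add BLUE to get BBB; options L={ 0 1 2 } R={ · } => 3
step 4: add BLUE to get BBBB; options L={ 0 1 2 3 } R={ · } => 4
step 5: add RED to get BBBBR; options L={ 0 1 2 3 } R={ 4 } => 7/2
step 6: add RED to get BBBBRR; options L={ 0 1 2 3 } R={ 7/2 4 } => 13/4
step 7: add RED to get BBBBRRR; options L={ 0 1 2 3 } R={ 13/4 7/2 4 } => 25/8
step 8: add RED to get BBBBRRRR; options L={ 0 1 2 3 } R={ 25/8 13/4 7/2 4 } => 49/16
step 9: add BLUE to get BBBBRRRRB; options L={ 0 1 2 3 49/16 } R={ 25/8 13/4 7/2 4 } => 99/32
step 10: add RED to get BBBBRRRRBR; options L={ 0 1 2 3 49/16 } R={ 99/32 25/8 13/4 7/2 4 } => 197/64
step 11: add BLUE to get BBBBRRRRBRB; options L={ 0 1 2 3 49/16 197/64 } R={ 99/32 25/8 13/4 7/2 4 } => 395/128
step 12: add BLUE to get BBBBRRRRBRBB; options L={ 0 1 2 3 49/16 197/64 395/128 } R={ 99/32 25/8 13/4 7/2 4 } => 791/256
step 13: add BLUE to get BBBBRRRRBRBBB; options L={ 0 1 2 3 49/16 197/64 395/128 791/256 } R={ 99/32 25/8 13/4 7/2 4 } => 1583/512
step 14: add BLUE to get BBBBRRRRBRBBBB; options L={ 0 1 2 3 49/16 197/64 395/128 791/256 1583/512 } R={ 99/32 25/8 13/4 7/2 4 } => 3167/1024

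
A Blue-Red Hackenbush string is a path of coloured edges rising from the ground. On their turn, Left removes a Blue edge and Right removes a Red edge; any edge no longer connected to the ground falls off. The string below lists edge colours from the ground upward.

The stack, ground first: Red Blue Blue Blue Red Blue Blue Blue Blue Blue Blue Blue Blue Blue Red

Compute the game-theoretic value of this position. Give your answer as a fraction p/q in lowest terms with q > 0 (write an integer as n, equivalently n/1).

R: Left { none }, Right { 0 } → simplest -1
RB: Left { -1 }, Right { 0 } → simplest -1/2
RBB: Left { -1, -1/2 }, Right { 0 } → simplest -1/4
RBBB: Left { -1, -1/2, -1/4 }, Right { 0 } → simplest -1/8
RBBBR: Left { -1, -1/2, -1/4 }, Right { -1/8, 0 } → simplest -3/16
RBBBRB: Left { -1, -1/2, -1/4, -3/16 }, Right { -1/8, 0 } → simplest -5/32
RBBBRBB: Left { -1, -1/2, -1/4, -3/16, -5/32 }, Right { -1/8, 0 } → simplest -9/64
RBBBRBBB: Left { -1, -1/2, -1/4, -3/16, -5/32, -9/64 }, Right { -1/8, 0 } → simplest -17/128
RBBBRBBBB: Left { -1, -1/2, -1/4, -3/16, -5/32, -9/64, -17/128 }, Right { -1/8, 0 } → simplest -33/256
RBBBRBBBBB: Left { -1, -1/2, -1/4, -3/16, -5/32, -9/64, -17/128, -33/256 }, Right { -1/8, 0 } → simplest -65/512
RBBBRBBBBBB: Left { -1, -1/2, -1/4, -3/16, -5/32, -9/64, -17/128, -33/256, -65/512 }, Right { -1/8, 0 } → simplest -129/1024
RBBBRBBBBBBB: Left { -1, -1/2, -1/4, -3/16, -5/32, -9/64, -17/128, -33/256, -65/512, -129/1024 }, Right { -1/8, 0 } → simplest -257/2048
RBBBRBBBBBBBB: Left { -1, -1/2, -1/4, -3/16, -5/32, -9/64, -17/128, -33/256, -65/512, -129/1024, -257/2048 }, Right { -1/8, 0 } → simplest -513/4096
RBBBRBBBBBBBBB: Left { -1, -1/2, -1/4, -3/16, -5/32, -9/64, -17/128, -33/256, -65/512, -129/1024, -257/2048, -513/4096 }, Right { -1/8, 0 } → simplest -1025/8192
RBBBRBBBBBBBBBR: Left { -1, -1/2, -1/4, -3/16, -5/32, -9/64, -17/128, -33/256, -65/512, -129/1024, -257/2048, -513/4096 }, Right { -1025/8192, -1/8, 0 } → simplest -2051/16384

-2051/16384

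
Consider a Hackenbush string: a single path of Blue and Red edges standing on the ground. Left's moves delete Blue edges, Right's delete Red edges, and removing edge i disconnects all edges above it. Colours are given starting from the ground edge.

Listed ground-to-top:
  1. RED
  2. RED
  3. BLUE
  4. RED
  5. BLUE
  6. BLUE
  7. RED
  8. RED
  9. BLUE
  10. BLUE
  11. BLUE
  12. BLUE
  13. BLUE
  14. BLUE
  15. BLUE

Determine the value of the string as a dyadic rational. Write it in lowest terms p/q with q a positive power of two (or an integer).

Recurse on prefixes of the 15-edge string RED RED BLUE RED BLUE BLUE RED RED BLUE BLUE BLUE BLUE BLUE BLUE BLUE:
v_1 [R]  L=[∅]  R=[0]  so -1
v_2 [RR]  L=[∅]  R=[-1,0]  so -2
v_3 [RRB]  L=[-2]  R=[-1,0]  so -3/2
v_4 [RRBR]  L=[-2]  R=[-3/2,-1,0]  so -7/4
v_5 [RRBRB]  L=[-2,-7/4]  R=[-3/2,-1,0]  so -13/8
v_6 [RRBRBB]  L=[-2,-7/4,-13/8]  R=[-3/2,-1,0]  so -25/16
v_7 [RRBRBBR]  L=[-2,-7/4,-13/8]  R=[-25/16,-3/2,-1,0]  so -51/32
v_8 [RRBRBBRR]  L=[-2,-7/4,-13/8]  R=[-51/32,-25/16,-3/2,-1,0]  so -103/64
v_9 [RRBRBBRRB]  L=[-2,-7/4,-13/8,-103/64]  R=[-51/32,-25/16,-3/2,-1,0]  so -205/128
v_10 [RRBRBBRRBB]  L=[-2,-7/4,-13/8,-103/64,-205/128]  R=[-51/32,-25/16,-3/2,-1,0]  so -409/256
v_11 [RRBRBBRRBBB]  L=[-2,-7/4,-13/8,-103/64,-205/128,-409/256]  R=[-51/32,-25/16,-3/2,-1,0]  so -817/512
v_12 [RRBRBBRRBBBB]  L=[-2,-7/4,-13/8,-103/64,-205/128,-409/256,-817/512]  R=[-51/32,-25/16,-3/2,-1,0]  so -1633/1024
v_13 [RRBRBBRRBBBBB]  L=[-2,-7/4,-13/8,-103/64,-205/128,-409/256,-817/512,-1633/1024]  R=[-51/32,-25/16,-3/2,-1,0]  so -3265/2048
v_14 [RRBRBBRRBBBBBB]  L=[-2,-7/4,-13/8,-103/64,-205/128,-409/256,-817/512,-1633/1024,-3265/2048]  R=[-51/32,-25/16,-3/2,-1,0]  so -6529/4096
v_15 [RRBRBBRRBBBBBBB]  L=[-2,-7/4,-13/8,-103/64,-205/128,-409/256,-817/512,-1633/1024,-3265/2048,-6529/4096]  R=[-51/32,-25/16,-3/2,-1,0]  so -13057/8192

-13057/8192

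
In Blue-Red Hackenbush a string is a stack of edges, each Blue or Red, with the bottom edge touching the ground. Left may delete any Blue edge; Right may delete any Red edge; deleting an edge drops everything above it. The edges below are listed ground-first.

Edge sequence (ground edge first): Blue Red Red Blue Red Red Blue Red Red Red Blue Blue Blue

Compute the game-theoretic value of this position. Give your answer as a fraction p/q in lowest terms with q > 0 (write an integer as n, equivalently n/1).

edge 1 of 13 (Blue): { 0 | · } → 1
edge 2 of 13 (Red): { 0 | 1 } → 1/2
edge 3 of 13 (Red): { 0 | 1/2, 1 } → 1/4
edge 4 of 13 (Blue): { 0, 1/4 | 1/2, 1 } → 3/8
edge 5 of 13 (Red): { 0, 1/4 | 3/8, 1/2, 1 } → 5/16
edge 6 of 13 (Red): { 0, 1/4 | 5/16, 3/8, 1/2, 1 } → 9/32
edge 7 of 13 (Blue): { 0, 1/4, 9/32 | 5/16, 3/8, 1/2, 1 } → 19/64
edge 8 of 13 (Red): { 0, 1/4, 9/32 | 19/64, 5/16, 3/8, 1/2, 1 } → 37/128
edge 9 of 13 (Red): { 0, 1/4, 9/32 | 37/128, 19/64, 5/16, 3/8, 1/2, 1 } → 73/256
edge 10 of 13 (Red): { 0, 1/4, 9/32 | 73/256, 37/128, 19/64, 5/16, 3/8, 1/2, 1 } → 145/512
edge 11 of 13 (Blue): { 0, 1/4, 9/32, 145/512 | 73/256, 37/128, 19/64, 5/16, 3/8, 1/2, 1 } → 291/1024
edge 12 of 13 (Blue): { 0, 1/4, 9/32, 145/512, 291/1024 | 73/256, 37/128, 19/64, 5/16, 3/8, 1/2, 1 } → 583/2048
edge 13 of 13 (Blue): { 0, 1/4, 9/32, 145/512, 291/1024, 583/2048 | 73/256, 37/128, 19/64, 5/16, 3/8, 1/2, 1 } → 1167/4096

1167/4096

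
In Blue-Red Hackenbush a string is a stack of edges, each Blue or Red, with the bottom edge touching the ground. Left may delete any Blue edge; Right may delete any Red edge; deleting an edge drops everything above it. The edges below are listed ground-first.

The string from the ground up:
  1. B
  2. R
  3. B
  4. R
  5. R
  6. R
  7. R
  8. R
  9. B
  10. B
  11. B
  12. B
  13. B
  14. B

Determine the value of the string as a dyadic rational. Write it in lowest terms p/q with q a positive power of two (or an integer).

4223/8192

B: Left { 0 }, Right { (no moves) } = simplest 1
BR: Left { 0 }, Right { 1 } = simplest 1/2
BRB: Left { 0; 1/2 }, Right { 1 } = simplest 3/4
BRBR: Left { 0; 1/2 }, Right { 3/4; 1 } = simplest 5/8
BRBRR: Left { 0; 1/2 }, Right { 5/8; 3/4; 1 } = simplest 9/16
BRBRRR: Left { 0; 1/2 }, Right { 9/16; 5/8; 3/4; 1 } = simplest 17/32
BRBRRRR: Left { 0; 1/2 }, Right { 17/32; 9/16; 5/8; 3/4; 1 } = simplest 33/64
BRBRRRRR: Left { 0; 1/2 }, Right { 33/64; 17/32; 9/16; 5/8; 3/4; 1 } = simplest 65/128
BRBRRRRRB: Left { 0; 1/2; 65/128 }, Right { 33/64; 17/32; 9/16; 5/8; 3/4; 1 } = simplest 131/256
BRBRRRRRBB: Left { 0; 1/2; 65/128; 131/256 }, Right { 33/64; 17/32; 9/16; 5/8; 3/4; 1 } = simplest 263/512
BRBRRRRRBBB: Left { 0; 1/2; 65/128; 131/256; 263/512 }, Right { 33/64; 17/32; 9/16; 5/8; 3/4; 1 } = simplest 527/1024
BRBRRRRRBBBB: Left { 0; 1/2; 65/128; 131/256; 263/512; 527/1024 }, Right { 33/64; 17/32; 9/16; 5/8; 3/4; 1 } = simplest 1055/2048
BRBRRRRRBBBBB: Left { 0; 1/2; 65/128; 131/256; 263/512; 527/1024; 1055/2048 }, Right { 33/64; 17/32; 9/16; 5/8; 3/4; 1 } = simplest 2111/4096
BRBRRRRRBBBBBB: Left { 0; 1/2; 65/128; 131/256; 263/512; 527/1024; 1055/2048; 2111/4096 }, Right { 33/64; 17/32; 9/16; 5/8; 3/4; 1 } = simplest 4223/8192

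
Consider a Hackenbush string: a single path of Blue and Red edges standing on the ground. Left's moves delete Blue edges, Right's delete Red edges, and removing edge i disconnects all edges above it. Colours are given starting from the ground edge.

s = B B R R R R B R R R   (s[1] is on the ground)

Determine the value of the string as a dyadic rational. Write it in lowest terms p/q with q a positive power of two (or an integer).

Build value(s[:k]) for k = 1..10, string s = B B R R R R B R R R.
1 of 10 · B · max L 0 · min R +∞ ⇒ 1
2 of 10 · BB · max L 1 · min R +∞ ⇒ 2
3 of 10 · BBR · max L 1 · min R 2 ⇒ 3/2
4 of 10 · BBRR · max L 1 · min R 3/2 ⇒ 5/4
5 of 10 · BBRRR · max L 1 · min R 5/4 ⇒ 9/8
6 of 10 · BBRRRR · max L 1 · min R 9/8 ⇒ 17/16
7 of 10 · BBRRRRB · max L 17/16 · min R 9/8 ⇒ 35/32
8 of 10 · BBRRRRBR · max L 17/16 · min R 35/32 ⇒ 69/64
9 of 10 · BBRRRRBRR · max L 17/16 · min R 69/64 ⇒ 137/128
10 of 10 · BBRRRRBRRR · max L 17/16 · min R 137/128 ⇒ 273/256

273/256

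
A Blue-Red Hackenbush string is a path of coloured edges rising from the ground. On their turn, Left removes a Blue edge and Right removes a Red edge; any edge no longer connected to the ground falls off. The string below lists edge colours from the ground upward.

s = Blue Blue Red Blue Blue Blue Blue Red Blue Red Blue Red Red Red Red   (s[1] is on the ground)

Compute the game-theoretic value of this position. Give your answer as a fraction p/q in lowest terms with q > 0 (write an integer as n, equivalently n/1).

edge 1 of 15 (Blue): { 0 | none } = 1
edge 2 of 15 (Blue): { 0 1 | none } = 2
edge 3 of 15 (Red): { 0 1 | 2 } = 3/2
edge 4 of 15 (Blue): { 0 1 3/2 | 2 } = 7/4
edge 5 of 15 (Blue): { 0 1 3/2 7/4 | 2 } = 15/8
edge 6 of 15 (Blue): { 0 1 3/2 7/4 15/8 | 2 } = 31/16
edge 7 of 15 (Blue): { 0 1 3/2 7/4 15/8 31/16 | 2 } = 63/32
edge 8 of 15 (Red): { 0 1 3/2 7/4 15/8 31/16 | 63/32 2 } = 125/64
edge 9 of 15 (Blue): { 0 1 3/2 7/4 15/8 31/16 125/64 | 63/32 2 } = 251/128
edge 10 of 15 (Red): { 0 1 3/2 7/4 15/8 31/16 125/64 | 251/128 63/32 2 } = 501/256
edge 11 of 15 (Blue): { 0 1 3/2 7/4 15/8 31/16 125/64 501/256 | 251/128 63/32 2 } = 1003/512
edge 12 of 15 (Red): { 0 1 3/2 7/4 15/8 31/16 125/64 501/256 | 1003/512 251/128 63/32 2 } = 2005/1024
edge 13 of 15 (Red): { 0 1 3/2 7/4 15/8 31/16 125/64 501/256 | 2005/1024 1003/512 251/128 63/32 2 } = 4009/2048
edge 14 of 15 (Red): { 0 1 3/2 7/4 15/8 31/16 125/64 501/256 | 4009/2048 2005/1024 1003/512 251/128 63/32 2 } = 8017/4096
edge 15 of 15 (Red): { 0 1 3/2 7/4 15/8 31/16 125/64 501/256 | 8017/4096 4009/2048 2005/1024 1003/512 251/128 63/32 2 } = 16033/8192

16033/8192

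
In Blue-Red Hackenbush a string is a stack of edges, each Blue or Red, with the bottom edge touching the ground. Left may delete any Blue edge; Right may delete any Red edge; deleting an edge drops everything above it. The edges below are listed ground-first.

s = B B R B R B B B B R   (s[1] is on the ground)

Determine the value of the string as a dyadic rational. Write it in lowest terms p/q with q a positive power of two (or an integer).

Recurse on prefixes of the 10-edge string B B R B R B B B B R:
edge 1 of 10 (B): { 0 | (no moves) } -> 1
edge 2 of 10 (B): { 0; 1 | (no moves) } -> 2
edge 3 of 10 (R): { 0; 1 | 2 } -> 3/2
edge 4 of 10 (B): { 0; 1; 3/2 | 2 } -> 7/4
edge 5 of 10 (R): { 0; 1; 3/2 | 7/4; 2 } -> 13/8
edge 6 of 10 (B): { 0; 1; 3/2; 13/8 | 7/4; 2 } -> 27/16
edge 7 of 10 (B): { 0; 1; 3/2; 13/8; 27/16 | 7/4; 2 } -> 55/32
edge 8 of 10 (B): { 0; 1; 3/2; 13/8; 27/16; 55/32 | 7/4; 2 } -> 111/64
edge 9 of 10 (B): { 0; 1; 3/2; 13/8; 27/16; 55/32; 111/64 | 7/4; 2 } -> 223/128
edge 10 of 10 (R): { 0; 1; 3/2; 13/8; 27/16; 55/32; 111/64 | 223/128; 7/4; 2 } -> 445/256

445/256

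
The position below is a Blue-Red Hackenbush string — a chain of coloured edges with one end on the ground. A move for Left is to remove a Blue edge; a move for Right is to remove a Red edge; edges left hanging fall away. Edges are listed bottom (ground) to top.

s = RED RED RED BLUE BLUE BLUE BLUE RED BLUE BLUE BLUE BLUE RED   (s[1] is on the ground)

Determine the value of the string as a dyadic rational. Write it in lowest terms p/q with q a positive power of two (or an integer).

-2115/1024

Recurse on prefixes of the 13-edge string RED RED RED BLUE BLUE BLUE BLUE RED BLUE BLUE BLUE BLUE RED:
R: Left { (no moves) }, Right { 0 } — simplest -1
RR: Left { (no moves) }, Right { -1; 0 } — simplest -2
RRR: Left { (no moves) }, Right { -2; -1; 0 } — simplest -3
RRRB: Left { -3 }, Right { -2; -1; 0 } — simplest -5/2
RRRBB: Left { -3; -5/2 }, Right { -2; -1; 0 } — simplest -9/4
RRRBBB: Left { -3; -5/2; -9/4 }, Right { -2; -1; 0 } — simplest -17/8
RRRBBBB: Left { -3; -5/2; -9/4; -17/8 }, Right { -2; -1; 0 } — simplest -33/16
RRRBBBBR: Left { -3; -5/2; -9/4; -17/8 }, Right { -33/16; -2; -1; 0 } — simplest -67/32
RRRBBBBRB: Left { -3; -5/2; -9/4; -17/8; -67/32 }, Right { -33/16; -2; -1; 0 } — simplest -133/64
RRRBBBBRBB: Left { -3; -5/2; -9/4; -17/8; -67/32; -133/64 }, Right { -33/16; -2; -1; 0 } — simplest -265/128
RRRBBBBRBBB: Left { -3; -5/2; -9/4; -17/8; -67/32; -133/64; -265/128 }, Right { -33/16; -2; -1; 0 } — simplest -529/256
RRRBBBBRBBBB: Left { -3; -5/2; -9/4; -17/8; -67/32; -133/64; -265/128; -529/256 }, Right { -33/16; -2; -1; 0 } — simplest -1057/512
RRRBBBBRBBBBR: Left { -3; -5/2; -9/4; -17/8; -67/32; -133/64; -265/128; -529/256 }, Right { -1057/512; -33/16; -2; -1; 0 } — simplest -2115/1024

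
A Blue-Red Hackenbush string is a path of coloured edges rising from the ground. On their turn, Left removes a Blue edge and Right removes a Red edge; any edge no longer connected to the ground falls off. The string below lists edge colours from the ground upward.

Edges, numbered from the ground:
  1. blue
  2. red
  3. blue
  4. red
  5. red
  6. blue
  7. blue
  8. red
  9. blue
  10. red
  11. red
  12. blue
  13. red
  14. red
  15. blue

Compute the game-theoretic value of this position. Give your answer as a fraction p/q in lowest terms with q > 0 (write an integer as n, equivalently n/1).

9875/16384

Prefix values for blue red blue red red blue blue red blue red red blue red red blue via {L|R} + simplicity:
v(b) = { 0 | (no moves) } — 1
v(br) = { 0 | 1 } — 1/2
v(brb) = { 0; 1/2 | 1 } — 3/4
v(brbr) = { 0; 1/2 | 3/4; 1 } — 5/8
v(brbrr) = { 0; 1/2 | 5/8; 3/4; 1 } — 9/16
v(brbrrb) = { 0; 1/2; 9/16 | 5/8; 3/4; 1 } — 19/32
v(brbrrbb) = { 0; 1/2; 9/16; 19/32 | 5/8; 3/4; 1 } — 39/64
v(brbrrbbr) = { 0; 1/2; 9/16; 19/32 | 39/64; 5/8; 3/4; 1 } — 77/128
v(brbrrbbrb) = { 0; 1/2; 9/16; 19/32; 77/128 | 39/64; 5/8; 3/4; 1 } — 155/256
v(brbrrbbrbr) = { 0; 1/2; 9/16; 19/32; 77/128 | 155/256; 39/64; 5/8; 3/4; 1 } — 309/512
v(brbrrbbrbrr) = { 0; 1/2; 9/16; 19/32; 77/128 | 309/512; 155/256; 39/64; 5/8; 3/4; 1 } — 617/1024
v(brbrrbbrbrrb) = { 0; 1/2; 9/16; 19/32; 77/128; 617/1024 | 309/512; 155/256; 39/64; 5/8; 3/4; 1 } — 1235/2048
v(brbrrbbrbrrbr) = { 0; 1/2; 9/16; 19/32; 77/128; 617/1024 | 1235/2048; 309/512; 155/256; 39/64; 5/8; 3/4; 1 } — 2469/4096
v(brbrrbbrbrrbrr) = { 0; 1/2; 9/16; 19/32; 77/128; 617/1024 | 2469/4096; 1235/2048; 309/512; 155/256; 39/64; 5/8; 3/4; 1 } — 4937/8192
v(brbrrbbrbrrbrrb) = { 0; 1/2; 9/16; 19/32; 77/128; 617/1024; 4937/8192 | 2469/4096; 1235/2048; 309/512; 155/256; 39/64; 5/8; 3/4; 1 } — 9875/16384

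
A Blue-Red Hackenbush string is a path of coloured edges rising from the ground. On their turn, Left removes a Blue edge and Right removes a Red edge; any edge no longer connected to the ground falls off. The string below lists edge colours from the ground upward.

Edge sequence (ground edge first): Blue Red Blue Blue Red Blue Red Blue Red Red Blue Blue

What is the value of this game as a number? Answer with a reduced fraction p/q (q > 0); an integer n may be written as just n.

Recurse on prefixes of the 12-edge string Blue Red Blue Blue Red Blue Red Blue Red Red Blue Blue:
G_1 [B]  L=[0]  R=[·]  => 1
G_2 [BR]  L=[0]  R=[1]  => 1/2
G_3 [BRB]  L=[0; 1/2]  R=[1]  => 3/4
G_4 [BRBB]  L=[0; 1/2; 3/4]  R=[1]  => 7/8
G_5 [BRBBR]  L=[0; 1/2; 3/4]  R=[7/8; 1]  => 13/16
G_6 [BRBBRB]  L=[0; 1/2; 3/4; 13/16]  R=[7/8; 1]  => 27/32
G_7 [BRBBRBR]  L=[0; 1/2; 3/4; 13/16]  R=[27/32; 7/8; 1]  => 53/64
G_8 [BRBBRBRB]  L=[0; 1/2; 3/4; 13/16; 53/64]  R=[27/32; 7/8; 1]  => 107/128
G_9 [BRBBRBRBR]  L=[0; 1/2; 3/4; 13/16; 53/64]  R=[107/128; 27/32; 7/8; 1]  => 213/256
G_10 [BRBBRBRBRR]  L=[0; 1/2; 3/4; 13/16; 53/64]  R=[213/256; 107/128; 27/32; 7/8; 1]  => 425/512
G_11 [BRBBRBRBRRB]  L=[0; 1/2; 3/4; 13/16; 53/64; 425/512]  R=[213/256; 107/128; 27/32; 7/8; 1]  => 851/1024
G_12 [BRBBRBRBRRBB]  L=[0; 1/2; 3/4; 13/16; 53/64; 425/512; 851/1024]  R=[213/256; 107/128; 27/32; 7/8; 1]  => 1703/2048

1703/2048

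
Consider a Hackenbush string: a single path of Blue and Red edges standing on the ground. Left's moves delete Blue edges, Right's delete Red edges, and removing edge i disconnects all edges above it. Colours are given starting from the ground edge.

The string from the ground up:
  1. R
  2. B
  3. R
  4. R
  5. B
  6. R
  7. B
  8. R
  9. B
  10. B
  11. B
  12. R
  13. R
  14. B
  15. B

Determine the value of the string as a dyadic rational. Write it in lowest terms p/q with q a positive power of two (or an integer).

-13593/16384

1 of 15 · R · max L −∞ · min R 0 — -1
2 of 15 · RB · max L -1 · min R 0 — -1/2
3 of 15 · RBR · max L -1 · min R -1/2 — -3/4
4 of 15 · RBRR · max L -1 · min R -3/4 — -7/8
5 of 15 · RBRRB · max L -7/8 · min R -3/4 — -13/16
6 of 15 · RBRRBR · max L -7/8 · min R -13/16 — -27/32
7 of 15 · RBRRBRB · max L -27/32 · min R -13/16 — -53/64
8 of 15 · RBRRBRBR · max L -27/32 · min R -53/64 — -107/128
9 of 15 · RBRRBRBRB · max L -107/128 · min R -53/64 — -213/256
10 of 15 · RBRRBRBRBB · max L -213/256 · min R -53/64 — -425/512
11 of 15 · RBRRBRBRBBB · max L -425/512 · min R -53/64 — -849/1024
12 of 15 · RBRRBRBRBBBR · max L -425/512 · min R -849/1024 — -1699/2048
13 of 15 · RBRRBRBRBBBRR · max L -425/512 · min R -1699/2048 — -3399/4096
14 of 15 · RBRRBRBRBBBRRB · max L -3399/4096 · min R -1699/2048 — -6797/8192
15 of 15 · RBRRBRBRBBBRRBB · max L -6797/8192 · min R -1699/2048 — -13593/16384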